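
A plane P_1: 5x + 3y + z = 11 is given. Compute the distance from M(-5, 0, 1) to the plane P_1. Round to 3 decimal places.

n·M − d = (5)·(-5) + (3)·(0) + (1)·(1) − 11 = -35; |n| = √35.
Distance = |-35| / √35 = 35/√35 ≈ 5.916.

5.916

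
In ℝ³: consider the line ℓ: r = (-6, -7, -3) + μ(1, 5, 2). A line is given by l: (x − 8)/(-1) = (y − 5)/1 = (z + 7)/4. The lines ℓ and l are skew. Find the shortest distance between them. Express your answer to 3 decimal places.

7.839

l has direction (-1, 1, 4) through (8, 5, -7).
Common perpendicular direction n = (1, 5, 2) × (-1, 1, 4) = (18, -6, 6).
With w = (8, 5, -7) − (-6, -7, -3) = (14, 12, -4), w · n = 156.
Distance = |w · n| / |n| = |156| / √396 ≈ 7.839.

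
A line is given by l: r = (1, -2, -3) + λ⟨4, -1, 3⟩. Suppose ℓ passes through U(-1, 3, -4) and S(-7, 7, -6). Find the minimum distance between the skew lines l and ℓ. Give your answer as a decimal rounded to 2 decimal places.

A direction vector for ℓ is S − U = (-6, 4, -2).
Common perpendicular direction n = (4, -1, 3) × (-6, 4, -2) = (-10, -10, 10).
With w = (-1, 3, -4) − (1, -2, -3) = (-2, 5, -1), w · n = -40.
Distance = |w · n| / |n| = |-40| / √300 ≈ 2.31.

2.31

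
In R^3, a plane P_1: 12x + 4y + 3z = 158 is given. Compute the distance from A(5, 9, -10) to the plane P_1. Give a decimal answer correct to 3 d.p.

n·A − d = (12)·(5) + (4)·(9) + (3)·(-10) − 158 = -92; |n| = √169.
Distance = |-92| / √169 = 92/√169 ≈ 7.077.

7.077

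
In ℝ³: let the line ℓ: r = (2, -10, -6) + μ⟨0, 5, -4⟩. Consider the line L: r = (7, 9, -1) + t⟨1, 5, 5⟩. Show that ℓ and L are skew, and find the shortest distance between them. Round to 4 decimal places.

2.7281

Common perpendicular direction n = (0, 5, -4) × (1, 5, 5) = (45, -4, -5).
With w = (7, 9, -1) − (2, -10, -6) = (5, 19, 5), w · n = 124.
Since n ≠ 0 the lines are not parallel, and w · n = 124 ≠ 0 so they do not intersect; hence they are skew.
Distance = |w · n| / |n| = |124| / √2066 ≈ 2.7281.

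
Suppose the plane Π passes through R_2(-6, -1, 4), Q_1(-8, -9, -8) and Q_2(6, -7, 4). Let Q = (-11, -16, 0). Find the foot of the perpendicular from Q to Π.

(-7, -8, -6)

R_2Q_1 = (-2, -8, -12), R_2Q_2 = (12, -6, 0); a normal to Π is R_2Q_1 × R_2Q_2 = (-72, -144, 108).
Using R_2: Π has equation -72x - 144y + 108z = 1008.
Foot = Q − λn with λ = (n·Q − d)/|n|² = (3096 − 1008)/37584 = 1/18.
Foot = (-11, -16, 0) − (1/18)·(-72, -144, 108) = (-7, -8, -6).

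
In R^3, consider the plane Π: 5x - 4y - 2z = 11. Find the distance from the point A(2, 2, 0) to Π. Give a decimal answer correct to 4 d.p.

1.3416

n·A − d = (5)·(2) + (-4)·(2) + (-2)·(0) − 11 = -9; |n| = √45.
Distance = |-9| / √45 = 9/√45 ≈ 1.3416.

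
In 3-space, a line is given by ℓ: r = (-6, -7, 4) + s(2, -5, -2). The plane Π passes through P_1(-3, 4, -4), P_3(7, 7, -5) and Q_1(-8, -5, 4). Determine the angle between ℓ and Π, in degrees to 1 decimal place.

64.4

P_1P_3 = (10, 3, -1), P_1Q_1 = (-5, -9, 8); a normal to Π is P_1P_3 × P_1Q_1 = (15, -75, -75).
Using P_1: Π has equation 15x - 75y - 75z = -45.
sin θ = |n·v| / (|n||v|) = |555| / (√11475 · √33) = 0.90190.
θ ≈ 64.4°.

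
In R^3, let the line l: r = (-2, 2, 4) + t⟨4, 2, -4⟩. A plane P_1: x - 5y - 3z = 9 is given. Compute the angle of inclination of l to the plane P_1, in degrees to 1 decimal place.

sin θ = |n·v| / (|n||v|) = |6| / (√35 · √36) = 0.16903.
θ ≈ 9.7°.

9.7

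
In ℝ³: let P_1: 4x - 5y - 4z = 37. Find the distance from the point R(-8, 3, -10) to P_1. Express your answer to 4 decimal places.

n·R − d = (4)·(-8) + (-5)·(3) + (-4)·(-10) − 37 = -44; |n| = √57.
Distance = |-44| / √57 = 44/√57 ≈ 5.8279.

5.8279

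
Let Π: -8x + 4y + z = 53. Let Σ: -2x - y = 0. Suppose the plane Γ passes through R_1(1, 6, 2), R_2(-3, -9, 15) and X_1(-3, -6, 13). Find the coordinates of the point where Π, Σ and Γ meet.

R_1R_2 = (-4, -15, 13), R_1X_1 = (-4, -12, 11); a normal to Γ is R_1R_2 × R_1X_1 = (-9, -8, -12).
Using R_1: Γ has equation -9x - 8y - 12z = -81.
Solving the 3×3 linear system -8x + 4y + z = 53, -2x - y = 0, -9x - 8y - 12z = -81 (e.g. by elimination or Cramer's rule, determinant = -185) gives (-3, 6, 5).

(-3, 6, 5)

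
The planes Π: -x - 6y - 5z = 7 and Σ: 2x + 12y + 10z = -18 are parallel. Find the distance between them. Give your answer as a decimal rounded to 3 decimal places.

Rescale Σ by 1/(-2): -x - 6y - 5z = 9. Then distance = |7 − 9| / √62 ≈ 0.254.

0.254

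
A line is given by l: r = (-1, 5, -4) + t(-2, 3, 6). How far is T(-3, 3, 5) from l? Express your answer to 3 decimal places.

5.815

Taking (-1, 5, -4) on l with direction v = (-2, 3, 6): w = T − (-1, 5, -4) = (-2, -2, 9), and w × v = (-39, -6, -10).
Distance = |w × v| / |v| = √1657 / √49 ≈ 5.815.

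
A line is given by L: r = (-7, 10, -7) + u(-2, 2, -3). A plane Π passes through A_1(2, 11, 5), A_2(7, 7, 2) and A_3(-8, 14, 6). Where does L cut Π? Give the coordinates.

A_1A_2 = (5, -4, -3), A_1A_3 = (-10, 3, 1); a normal to Π is A_1A_2 × A_1A_3 = (5, 25, -25).
Using A_1: Π has equation 5x + 25y - 25z = 160.
Substitute r = (-7, 10, -7) + t(-2, 2, -3) into the plane: 390 + 115t = 160, so t = -2.
Intersection: (-7, 10, -7) + (-2)·(-2, 2, -3) = (-3, 6, -1).

(-3, 6, -1)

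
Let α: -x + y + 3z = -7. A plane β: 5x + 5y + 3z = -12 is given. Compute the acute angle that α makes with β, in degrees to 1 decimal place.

69.3

cos θ = |n₁·n₂| / (|n₁||n₂|) = |9| / (√11 · √59).
θ = arccos(0.35328) ≈ 69.3°.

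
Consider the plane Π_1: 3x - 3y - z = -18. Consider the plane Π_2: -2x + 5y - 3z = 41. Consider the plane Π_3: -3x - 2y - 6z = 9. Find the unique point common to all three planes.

Solving the 3×3 linear system 3x - 3y - z = -18, -2x + 5y - 3z = 41, -3x - 2y - 6z = 9 (e.g. by elimination or Cramer's rule, determinant = -118) gives (-1, 6, -3).

(-1, 6, -3)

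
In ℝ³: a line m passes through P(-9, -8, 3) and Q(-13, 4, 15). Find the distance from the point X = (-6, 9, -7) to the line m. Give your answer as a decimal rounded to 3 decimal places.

19.518

A direction vector for m is Q − P = (-4, 12, 12).
Taking (-9, -8, 3) on m with direction v = (-4, 12, 12): w = X − (-9, -8, 3) = (3, 17, -10), and w × v = (324, 4, 104).
Distance = |w × v| / |v| = √115808 / √304 ≈ 19.518.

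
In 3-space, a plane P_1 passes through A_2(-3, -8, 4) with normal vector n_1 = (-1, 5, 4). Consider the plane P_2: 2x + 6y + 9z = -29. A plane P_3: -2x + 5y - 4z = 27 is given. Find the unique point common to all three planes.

P_1: n_1·r = n_1·A_2 gives -x + 5y + 4z = -21.
Solving the 3×3 linear system -x + 5y + 4z = -21, 2x + 6y + 9z = -29, -2x + 5y - 4z = 27 (e.g. by elimination or Cramer's rule, determinant = 107) gives (8, 3, -7).

(8, 3, -7)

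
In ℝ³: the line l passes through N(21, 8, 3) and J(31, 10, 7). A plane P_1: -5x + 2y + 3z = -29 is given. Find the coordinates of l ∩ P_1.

(6, 5, -3)

A direction vector for l is J − N = (10, 2, 4).
Substitute r = (21, 8, 3) + t(10, 2, 4) into the plane: -80 + (-34)t = -29, so t = -3/2.
Intersection: (21, 8, 3) + (-3/2)·(10, 2, 4) = (6, 5, -3).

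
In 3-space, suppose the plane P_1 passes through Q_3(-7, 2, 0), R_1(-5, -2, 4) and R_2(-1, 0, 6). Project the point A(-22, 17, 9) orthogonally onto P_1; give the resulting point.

(-10, 8, -6)

Q_3R_1 = (2, -4, 4), Q_3R_2 = (6, -2, 6); a normal to P_1 is Q_3R_1 × Q_3R_2 = (-16, 12, 20).
Using Q_3: P_1 has equation -16x + 12y + 20z = 136.
Foot = A − λn with λ = (n·A − d)/|n|² = (736 − 136)/800 = 3/4.
Foot = (-22, 17, 9) − (3/4)·(-16, 12, 20) = (-10, 8, -6).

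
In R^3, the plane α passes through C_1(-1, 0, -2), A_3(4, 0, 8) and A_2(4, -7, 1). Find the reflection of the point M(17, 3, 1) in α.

(-7, -9, 13)

C_1A_3 = (5, 0, 10), C_1A_2 = (5, -7, 3); a normal to α is C_1A_3 × C_1A_2 = (70, 35, -35).
Using C_1: α has equation 70x + 35y - 35z = 0.
λ = (n·M − d)/|n|² = (1260 − 0)/7350 = 6/35.
Reflection = M − 2λn = (17, 3, 1) − (12/35)·(70, 35, -35) = (-7, -9, 13).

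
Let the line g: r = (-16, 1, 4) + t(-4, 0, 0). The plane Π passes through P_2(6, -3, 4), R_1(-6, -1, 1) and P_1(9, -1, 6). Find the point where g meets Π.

P_2R_1 = (-12, 2, -3), P_2P_1 = (3, 2, 2); a normal to Π is P_2R_1 × P_2P_1 = (10, 15, -30).
Using P_2: Π has equation 10x + 15y - 30z = -105.
Substitute r = (-16, 1, 4) + t(-4, 0, 0) into the plane: -265 + (-40)t = -105, so t = -4.
Intersection: (-16, 1, 4) + (-4)·(-4, 0, 0) = (0, 1, 4).

(0, 1, 4)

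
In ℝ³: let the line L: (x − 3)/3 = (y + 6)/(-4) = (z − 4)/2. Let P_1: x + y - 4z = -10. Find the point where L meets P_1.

(0, -2, 2)

L has direction (3, -4, 2) through (3, -6, 4).
Substitute r = (3, -6, 4) + t(3, -4, 2) into the plane: -19 + (-9)t = -10, so t = -1.
Intersection: (3, -6, 4) + (-1)·(3, -4, 2) = (0, -2, 2).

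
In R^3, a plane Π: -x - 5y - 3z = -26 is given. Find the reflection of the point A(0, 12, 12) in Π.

(-4, -8, 0)

λ = (n·A − d)/|n|² = (-96 − (-26))/35 = -2.
Reflection = A − 2λn = (0, 12, 12) − (-4)·(-1, -5, -3) = (-4, -8, 0).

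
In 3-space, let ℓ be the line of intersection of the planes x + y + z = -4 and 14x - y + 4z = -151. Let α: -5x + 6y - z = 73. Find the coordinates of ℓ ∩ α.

Direction of ℓ: (1, 1, 1) × (14, -1, 4) = (5, 10, -15).
A point on ℓ: solving the two plane equations with x = -16 gives (-16, -5, 17).
Substitute r = (-16, -5, 17) + t(5, 10, -15) into the plane: 33 + 50t = 73, so t = 4/5.
Intersection: (-16, -5, 17) + (4/5)·(5, 10, -15) = (-12, 3, 5).

(-12, 3, 5)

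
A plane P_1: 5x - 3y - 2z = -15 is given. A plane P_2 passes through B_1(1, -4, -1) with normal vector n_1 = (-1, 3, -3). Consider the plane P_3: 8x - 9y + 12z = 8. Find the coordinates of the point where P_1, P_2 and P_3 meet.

(-5, -4, 1)

P_2: n_1·r = n_1·B_1 gives -x + 3y - 3z = -10.
Solving the 3×3 linear system 5x - 3y - 2z = -15, -x + 3y - 3z = -10, 8x - 9y + 12z = 8 (e.g. by elimination or Cramer's rule, determinant = 111) gives (-5, -4, 1).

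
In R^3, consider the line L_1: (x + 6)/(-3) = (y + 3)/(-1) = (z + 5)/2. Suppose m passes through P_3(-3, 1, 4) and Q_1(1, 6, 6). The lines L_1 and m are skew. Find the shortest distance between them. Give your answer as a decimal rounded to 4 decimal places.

3.6794

L_1 has direction (-3, -1, 2) through (-6, -3, -5).
A direction vector for m is Q_1 − P_3 = (4, 5, 2).
Common perpendicular direction n = (-3, -1, 2) × (4, 5, 2) = (-12, 14, -11).
With w = (-3, 1, 4) − (-6, -3, -5) = (3, 4, 9), w · n = -79.
Distance = |w · n| / |n| = |-79| / √461 ≈ 3.6794.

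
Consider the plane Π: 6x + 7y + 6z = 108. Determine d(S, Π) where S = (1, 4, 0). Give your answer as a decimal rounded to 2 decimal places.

n·S − d = (6)·(1) + (7)·(4) + (6)·(0) − 108 = -74; |n| = √121.
Distance = |-74| / √121 = 74/√121 ≈ 6.73.

6.73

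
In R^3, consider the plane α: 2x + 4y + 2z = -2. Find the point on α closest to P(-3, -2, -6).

Foot = P − λn with λ = (n·P − d)/|n|² = (-26 − (-2))/24 = -1.
Foot = (-3, -2, -6) − (-1)·(2, 4, 2) = (-1, 2, -4).

(-1, 2, -4)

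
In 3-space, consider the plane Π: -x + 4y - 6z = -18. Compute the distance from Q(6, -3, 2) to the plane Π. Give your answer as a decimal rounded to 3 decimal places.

n·Q − d = (-1)·(6) + (4)·(-3) + (-6)·(2) − (-18) = -12; |n| = √53.
Distance = |-12| / √53 = 12/√53 ≈ 1.648.

1.648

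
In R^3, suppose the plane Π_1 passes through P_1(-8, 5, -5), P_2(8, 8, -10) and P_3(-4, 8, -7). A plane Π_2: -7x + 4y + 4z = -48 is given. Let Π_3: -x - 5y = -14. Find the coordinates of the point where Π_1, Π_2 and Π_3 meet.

P_1P_2 = (16, 3, -5), P_1P_3 = (4, 3, -2); a normal to Π_1 is P_1P_2 × P_1P_3 = (9, 12, 36).
Using P_1: Π_1 has equation 9x + 12y + 36z = -192.
Solving the 3×3 linear system 9x + 12y + 36z = -192, -7x + 4y + 4z = -48, -x - 5y = -14 (e.g. by elimination or Cramer's rule, determinant = 1536) gives (4, 2, -7).

(4, 2, -7)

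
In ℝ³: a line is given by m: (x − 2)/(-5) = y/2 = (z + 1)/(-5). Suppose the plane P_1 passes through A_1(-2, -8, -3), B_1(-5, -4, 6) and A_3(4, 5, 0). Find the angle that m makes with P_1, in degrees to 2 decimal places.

m has direction (-5, 2, -5) through (2, 0, -1).
A_1B_1 = (-3, 4, 9), A_1A_3 = (6, 13, 3); a normal to P_1 is A_1B_1 × A_1A_3 = (-105, 63, -63).
Using A_1: P_1 has equation -105x + 63y - 63z = -105.
sin θ = |n·v| / (|n||v|) = |966| / (√18963 · √54) = 0.95461.
θ ≈ 72.67°.

72.67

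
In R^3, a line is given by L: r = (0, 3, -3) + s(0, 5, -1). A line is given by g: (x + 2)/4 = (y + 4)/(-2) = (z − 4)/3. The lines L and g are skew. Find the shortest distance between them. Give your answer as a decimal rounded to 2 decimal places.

5.71

g has direction (4, -2, 3) through (-2, -4, 4).
Common perpendicular direction n = (0, 5, -1) × (4, -2, 3) = (13, -4, -20).
With w = (-2, -4, 4) − (0, 3, -3) = (-2, -7, 7), w · n = -138.
Distance = |w · n| / |n| = |-138| / √585 ≈ 5.71.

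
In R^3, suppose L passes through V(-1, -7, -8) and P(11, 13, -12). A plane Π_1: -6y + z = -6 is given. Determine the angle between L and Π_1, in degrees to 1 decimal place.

59.5

A direction vector for L is P − V = (12, 20, -4).
sin θ = |n·v| / (|n||v|) = |-124| / (√37 · √560) = 0.86144.
θ ≈ 59.5°.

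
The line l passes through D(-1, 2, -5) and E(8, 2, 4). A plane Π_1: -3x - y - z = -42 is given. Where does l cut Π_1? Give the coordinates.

(11, 2, 7)

A direction vector for l is E − D = (9, 0, 9).
Substitute r = (-1, 2, -5) + t(9, 0, 9) into the plane: 6 + (-36)t = -42, so t = 4/3.
Intersection: (-1, 2, -5) + (4/3)·(9, 0, 9) = (11, 2, 7).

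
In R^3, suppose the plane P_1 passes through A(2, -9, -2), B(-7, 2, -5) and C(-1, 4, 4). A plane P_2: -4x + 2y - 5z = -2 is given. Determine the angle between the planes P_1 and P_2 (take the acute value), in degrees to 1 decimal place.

AB = (-9, 11, -3), AC = (-3, 13, 6); a normal to P_1 is AB × AC = (105, 63, -84).
Using A: P_1 has equation 105x + 63y - 84z = -189.
cos θ = |n₁·n₂| / (|n₁||n₂|) = |126| / (√22050 · √45).
θ = arccos(0.12649) ≈ 82.7°.

82.7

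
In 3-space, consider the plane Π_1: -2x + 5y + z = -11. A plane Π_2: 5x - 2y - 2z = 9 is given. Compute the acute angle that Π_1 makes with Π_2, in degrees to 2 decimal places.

cos θ = |n₁·n₂| / (|n₁||n₂|) = |-22| / (√30 · √33).
θ = arccos(0.69921) ≈ 45.64°.

45.64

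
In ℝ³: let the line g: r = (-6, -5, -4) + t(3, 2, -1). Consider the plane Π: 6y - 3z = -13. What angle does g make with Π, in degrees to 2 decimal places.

36.70

sin θ = |n·v| / (|n||v|) = |15| / (√45 · √14) = 0.59761.
θ ≈ 36.70°.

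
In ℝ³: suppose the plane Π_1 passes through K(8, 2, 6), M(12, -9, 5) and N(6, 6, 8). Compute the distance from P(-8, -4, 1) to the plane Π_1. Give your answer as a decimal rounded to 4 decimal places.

17.7892

KM = (4, -11, -1), KN = (-2, 4, 2); a normal to Π_1 is KM × KN = (-18, -6, -6).
Using K: Π_1 has equation -18x - 6y - 6z = -192.
n·P − d = (-18)·(-8) + (-6)·(-4) + (-6)·(1) − (-192) = 354; |n| = √396.
Distance = |354| / √396 = 354/√396 ≈ 17.7892.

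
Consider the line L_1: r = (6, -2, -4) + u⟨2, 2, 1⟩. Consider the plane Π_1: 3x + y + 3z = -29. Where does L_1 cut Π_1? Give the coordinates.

(0, -8, -7)

Substitute r = (6, -2, -4) + t(2, 2, 1) into the plane: 4 + 11t = -29, so t = -3.
Intersection: (6, -2, -4) + (-3)·(2, 2, 1) = (0, -8, -7).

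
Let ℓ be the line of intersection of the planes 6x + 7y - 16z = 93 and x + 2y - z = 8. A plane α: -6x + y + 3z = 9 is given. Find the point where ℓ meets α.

Direction of ℓ: (6, 7, -16) × (1, 2, -1) = (25, -10, 5).
A point on ℓ: solving the two plane equations with x = -14 gives (-14, 7, -8).
Substitute r = (-14, 7, -8) + t(25, -10, 5) into the plane: 67 + (-145)t = 9, so t = 2/5.
Intersection: (-14, 7, -8) + (2/5)·(25, -10, 5) = (-4, 3, -6).

(-4, 3, -6)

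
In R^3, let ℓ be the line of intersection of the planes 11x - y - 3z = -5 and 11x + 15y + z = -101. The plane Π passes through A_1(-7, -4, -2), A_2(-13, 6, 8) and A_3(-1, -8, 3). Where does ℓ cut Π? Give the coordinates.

Direction of ℓ: (11, -1, -3) × (11, 15, 1) = (44, -44, 176).
A point on ℓ: solving the two plane equations with x = 3 gives (3, -10, 16).
A_1A_2 = (-6, 10, 10), A_1A_3 = (6, -4, 5); a normal to Π is A_1A_2 × A_1A_3 = (90, 90, -36).
Using A_1: Π has equation 90x + 90y - 36z = -918.
Substitute r = (3, -10, 16) + t(44, -44, 176) into the plane: -1206 + (-6336)t = -918, so t = -1/22.
Intersection: (3, -10, 16) + (-1/22)·(44, -44, 176) = (1, -8, 8).

(1, -8, 8)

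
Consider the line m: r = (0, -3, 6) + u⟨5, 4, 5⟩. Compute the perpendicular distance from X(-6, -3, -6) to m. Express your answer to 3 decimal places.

Taking (0, -3, 6) on m with direction v = (5, 4, 5): w = X − (0, -3, 6) = (-6, 0, -12), and w × v = (48, -30, -24).
Distance = |w × v| / |v| = √3780 / √66 ≈ 7.568.

7.568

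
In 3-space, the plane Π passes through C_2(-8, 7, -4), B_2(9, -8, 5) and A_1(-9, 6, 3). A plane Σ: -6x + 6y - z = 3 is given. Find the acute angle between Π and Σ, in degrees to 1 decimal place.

83.4

C_2B_2 = (17, -15, 9), C_2A_1 = (-1, -1, 7); a normal to Π is C_2B_2 × C_2A_1 = (-96, -128, -32).
Using C_2: Π has equation -96x - 128y - 32z = 0.
cos θ = |n₁·n₂| / (|n₁||n₂|) = |-160| / (√26624 · √73).
θ = arccos(0.11477) ≈ 83.4°.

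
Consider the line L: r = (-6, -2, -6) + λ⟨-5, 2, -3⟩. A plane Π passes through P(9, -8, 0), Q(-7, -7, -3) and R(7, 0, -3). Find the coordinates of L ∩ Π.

PQ = (-16, 1, -3), PR = (-2, 8, -3); a normal to Π is PQ × PR = (21, -42, -126).
Using P: Π has equation 21x - 42y - 126z = 525.
Substitute r = (-6, -2, -6) + t(-5, 2, -3) into the plane: 714 + 189t = 525, so t = -1.
Intersection: (-6, -2, -6) + (-1)·(-5, 2, -3) = (-1, -4, -3).

(-1, -4, -3)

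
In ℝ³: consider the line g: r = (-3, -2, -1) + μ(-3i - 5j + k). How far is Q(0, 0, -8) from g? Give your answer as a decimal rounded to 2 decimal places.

6.53

Taking (-3, -2, -1) on g with direction v = (-3, -5, 1): w = Q − (-3, -2, -1) = (3, 2, -7), and w × v = (-33, 18, -9).
Distance = |w × v| / |v| = √1494 / √35 ≈ 6.53.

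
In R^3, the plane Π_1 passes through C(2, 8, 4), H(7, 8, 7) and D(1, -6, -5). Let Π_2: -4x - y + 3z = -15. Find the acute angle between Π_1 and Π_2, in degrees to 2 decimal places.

CH = (5, 0, 3), CD = (-1, -14, -9); a normal to Π_1 is CH × CD = (42, 42, -70).
Using C: Π_1 has equation 42x + 42y - 70z = 140.
cos θ = |n₁·n₂| / (|n₁||n₂|) = |-420| / (√8428 · √26).
θ = arccos(0.89722) ≈ 26.20°.

26.20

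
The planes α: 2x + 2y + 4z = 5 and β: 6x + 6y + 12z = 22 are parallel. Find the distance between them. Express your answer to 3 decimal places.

Rescale β by 1/3: 2x + 2y + 4z = 22/3. Then distance = |5 − (22/3)| / √24 ≈ 0.476.

0.476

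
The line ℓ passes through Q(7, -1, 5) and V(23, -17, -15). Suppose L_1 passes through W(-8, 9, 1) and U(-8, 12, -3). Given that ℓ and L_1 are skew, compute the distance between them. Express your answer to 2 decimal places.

9.57

A direction vector for ℓ is V − Q = (16, -16, -20).
A direction vector for L_1 is U − W = (0, 3, -4).
Common perpendicular direction n = (16, -16, -20) × (0, 3, -4) = (124, 64, 48).
With w = (-8, 9, 1) − (7, -1, 5) = (-15, 10, -4), w · n = -1412.
Distance = |w · n| / |n| = |-1412| / √21776 ≈ 9.57.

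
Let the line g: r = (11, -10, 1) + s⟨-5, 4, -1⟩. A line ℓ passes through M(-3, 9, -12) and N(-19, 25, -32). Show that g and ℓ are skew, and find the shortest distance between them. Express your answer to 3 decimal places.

4.606

A direction vector for ℓ is N − M = (-16, 16, -20).
Common perpendicular direction n = (-5, 4, -1) × (-16, 16, -20) = (-64, -84, -16).
With w = (-3, 9, -12) − (11, -10, 1) = (-14, 19, -13), w · n = -492.
Since n ≠ 0 the lines are not parallel, and w · n = -492 ≠ 0 so they do not intersect; hence they are skew.
Distance = |w · n| / |n| = |-492| / √11408 ≈ 4.606.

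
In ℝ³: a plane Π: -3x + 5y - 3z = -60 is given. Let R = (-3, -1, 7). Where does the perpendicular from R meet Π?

Foot = R − λn with λ = (n·R − d)/|n|² = (-17 − (-60))/43 = 1.
Foot = (-3, -1, 7) − 1·(-3, 5, -3) = (0, -6, 10).

(0, -6, 10)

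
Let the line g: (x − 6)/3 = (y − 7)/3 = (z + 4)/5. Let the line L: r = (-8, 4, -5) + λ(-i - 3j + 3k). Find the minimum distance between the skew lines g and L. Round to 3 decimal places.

10.132

g has direction (3, 3, 5) through (6, 7, -4).
Common perpendicular direction n = (3, 3, 5) × (-1, -3, 3) = (24, -14, -6).
With w = (-8, 4, -5) − (6, 7, -4) = (-14, -3, -1), w · n = -288.
Distance = |w · n| / |n| = |-288| / √808 ≈ 10.132.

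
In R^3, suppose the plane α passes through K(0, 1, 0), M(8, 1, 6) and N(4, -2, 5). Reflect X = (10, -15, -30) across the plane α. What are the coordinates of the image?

KM = (8, 0, 6), KN = (4, -3, 5); a normal to α is KM × KN = (18, -16, -24).
Using K: α has equation 18x - 16y - 24z = -16.
λ = (n·X − d)/|n|² = (1140 − (-16))/1156 = 1.
Reflection = X − 2λn = (10, -15, -30) − 2·(18, -16, -24) = (-26, 17, 18).

(-26, 17, 18)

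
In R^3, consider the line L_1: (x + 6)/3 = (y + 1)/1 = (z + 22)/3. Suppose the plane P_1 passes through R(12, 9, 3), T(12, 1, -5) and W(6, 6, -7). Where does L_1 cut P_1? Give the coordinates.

L_1 has direction (3, 1, 3) through (-6, -1, -22).
RT = (0, -8, -8), RW = (-6, -3, -10); a normal to P_1 is RT × RW = (56, 48, -48).
Using R: P_1 has equation 56x + 48y - 48z = 960.
Substitute r = (-6, -1, -22) + t(3, 1, 3) into the plane: 672 + 72t = 960, so t = 4.
Intersection: (-6, -1, -22) + 4·(3, 1, 3) = (6, 3, -10).

(6, 3, -10)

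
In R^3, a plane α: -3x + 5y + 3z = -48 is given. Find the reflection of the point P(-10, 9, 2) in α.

(8, -21, -16)

λ = (n·P − d)/|n|² = (81 − (-48))/43 = 3.
Reflection = P − 2λn = (-10, 9, 2) − 6·(-3, 5, 3) = (8, -21, -16).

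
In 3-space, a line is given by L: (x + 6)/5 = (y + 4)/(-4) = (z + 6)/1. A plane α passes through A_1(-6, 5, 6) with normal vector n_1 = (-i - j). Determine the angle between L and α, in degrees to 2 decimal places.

6.26

L has direction (5, -4, 1) through (-6, -4, -6).
α: n_1·r = n_1·A_1 gives -x - y = 1.
sin θ = |n·v| / (|n||v|) = |-1| / (√2 · √42) = 0.10911.
θ ≈ 6.26°.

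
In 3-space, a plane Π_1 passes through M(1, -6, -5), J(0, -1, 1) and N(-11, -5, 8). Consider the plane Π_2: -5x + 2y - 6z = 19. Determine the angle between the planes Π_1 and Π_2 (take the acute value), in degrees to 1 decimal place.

MJ = (-1, 5, 6), MN = (-12, 1, 13); a normal to Π_1 is MJ × MN = (59, -59, 59).
Using M: Π_1 has equation 59x - 59y + 59z = 118.
cos θ = |n₁·n₂| / (|n₁||n₂|) = |-767| / (√10443 · √65).
θ = arccos(0.93095) ≈ 21.4°.

21.4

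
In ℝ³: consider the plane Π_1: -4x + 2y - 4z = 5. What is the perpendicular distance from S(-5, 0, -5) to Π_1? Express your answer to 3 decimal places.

5.833

n·S − d = (-4)·(-5) + (2)·(0) + (-4)·(-5) − 5 = 35; |n| = √36.
Distance = |35| / √36 = 35/√36 ≈ 5.833.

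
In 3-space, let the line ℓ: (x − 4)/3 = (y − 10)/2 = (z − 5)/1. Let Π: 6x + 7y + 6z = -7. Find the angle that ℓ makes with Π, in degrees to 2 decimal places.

ℓ has direction (3, 2, 1) through (4, 10, 5).
sin θ = |n·v| / (|n||v|) = |38| / (√121 · √14) = 0.92327.
θ ≈ 67.41°.

67.41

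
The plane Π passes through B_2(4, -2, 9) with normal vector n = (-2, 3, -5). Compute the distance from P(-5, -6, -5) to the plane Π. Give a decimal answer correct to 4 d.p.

12.3288

Π: n·r = n·B_2 gives -2x + 3y - 5z = -59.
n·P − d = (-2)·(-5) + (3)·(-6) + (-5)·(-5) − (-59) = 76; |n| = √38.
Distance = |76| / √38 = 76/√38 ≈ 12.3288.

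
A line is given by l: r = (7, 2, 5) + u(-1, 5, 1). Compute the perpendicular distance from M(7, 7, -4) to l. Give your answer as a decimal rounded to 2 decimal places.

9.82

Taking (7, 2, 5) on l with direction v = (-1, 5, 1): w = M − (7, 2, 5) = (0, 5, -9), and w × v = (50, 9, 5).
Distance = |w × v| / |v| = √2606 / √27 ≈ 9.82.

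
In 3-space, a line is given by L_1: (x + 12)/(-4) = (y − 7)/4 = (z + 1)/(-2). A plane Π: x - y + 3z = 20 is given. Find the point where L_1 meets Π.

(0, -5, 5)

L_1 has direction (-4, 4, -2) through (-12, 7, -1).
Substitute r = (-12, 7, -1) + t(-4, 4, -2) into the plane: -22 + (-14)t = 20, so t = -3.
Intersection: (-12, 7, -1) + (-3)·(-4, 4, -2) = (0, -5, 5).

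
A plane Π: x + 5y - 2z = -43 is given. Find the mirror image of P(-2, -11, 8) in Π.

(0, -1, 4)

λ = (n·P − d)/|n|² = (-73 − (-43))/30 = -1.
Reflection = P − 2λn = (-2, -11, 8) − (-2)·(1, 5, -2) = (0, -1, 4).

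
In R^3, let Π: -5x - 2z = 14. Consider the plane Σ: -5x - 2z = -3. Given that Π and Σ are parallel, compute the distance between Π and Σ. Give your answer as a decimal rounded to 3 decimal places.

Same normal n = (-5, 0, -2) with |n| = √29; distance = |14 − (-3)| / |n| = 17/√29 ≈ 3.157.

3.157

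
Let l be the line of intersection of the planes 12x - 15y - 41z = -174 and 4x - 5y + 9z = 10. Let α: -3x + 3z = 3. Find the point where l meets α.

Direction of l: (12, -15, -41) × (4, -5, 9) = (-340, -272, 0).
A point on l: solving the two plane equations with x = -18 gives (-18, -11, 3).
Substitute r = (-18, -11, 3) + t(-340, -272, 0) into the plane: 63 + 1020t = 3, so t = -1/17.
Intersection: (-18, -11, 3) + (-1/17)·(-340, -272, 0) = (2, 5, 3).

(2, 5, 3)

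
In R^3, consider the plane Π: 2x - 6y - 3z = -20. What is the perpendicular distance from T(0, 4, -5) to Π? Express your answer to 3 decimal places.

n·T − d = (2)·(0) + (-6)·(4) + (-3)·(-5) − (-20) = 11; |n| = √49.
Distance = |11| / √49 = 11/√49 ≈ 1.571.

1.571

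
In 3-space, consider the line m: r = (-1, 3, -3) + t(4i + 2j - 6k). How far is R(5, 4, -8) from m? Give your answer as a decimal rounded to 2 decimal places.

2.45

Taking (-1, 3, -3) on m with direction v = (4, 2, -6): w = R − (-1, 3, -3) = (6, 1, -5), and w × v = (4, 16, 8).
Distance = |w × v| / |v| = √336 / √56 ≈ 2.45.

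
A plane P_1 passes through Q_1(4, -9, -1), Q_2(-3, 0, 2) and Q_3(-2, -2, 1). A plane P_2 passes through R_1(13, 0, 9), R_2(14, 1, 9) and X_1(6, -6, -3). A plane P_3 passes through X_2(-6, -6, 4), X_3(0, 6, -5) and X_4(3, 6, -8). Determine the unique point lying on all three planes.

(2, -10, -3)

Q_1Q_2 = (-7, 9, 3), Q_1Q_3 = (-6, 7, 2); a normal to P_1 is Q_1Q_2 × Q_1Q_3 = (-3, -4, 5).
Using Q_1: P_1 has equation -3x - 4y + 5z = 19.
R_1R_2 = (1, 1, 0), R_1X_1 = (-7, -6, -12); a normal to P_2 is R_1R_2 × R_1X_1 = (-12, 12, 1).
Using R_1: P_2 has equation -12x + 12y + z = -147.
X_2X_3 = (6, 12, -9), X_2X_4 = (9, 12, -12); a normal to P_3 is X_2X_3 × X_2X_4 = (-36, -9, -36).
Using X_2: P_3 has equation -36x - 9y - 36z = 126.
Solving the 3×3 linear system -3x - 4y + 5z = 19, -12x + 12y + z = -147, -36x - 9y - 36z = 126 (e.g. by elimination or Cramer's rule, determinant = 5841) gives (2, -10, -3).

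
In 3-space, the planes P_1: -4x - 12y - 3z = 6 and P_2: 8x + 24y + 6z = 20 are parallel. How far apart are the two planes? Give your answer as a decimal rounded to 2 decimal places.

Rescale P_2 by 1/(-2): -4x - 12y - 3z = -10. Then distance = |6 − (-10)| / √169 ≈ 1.23.

1.23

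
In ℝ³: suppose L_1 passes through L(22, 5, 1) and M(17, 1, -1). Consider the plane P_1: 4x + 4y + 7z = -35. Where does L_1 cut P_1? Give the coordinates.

(7, -7, -5)

A direction vector for L_1 is M − L = (-5, -4, -2).
Substitute r = (22, 5, 1) + t(-5, -4, -2) into the plane: 115 + (-50)t = -35, so t = 3.
Intersection: (22, 5, 1) + 3·(-5, -4, -2) = (7, -7, -5).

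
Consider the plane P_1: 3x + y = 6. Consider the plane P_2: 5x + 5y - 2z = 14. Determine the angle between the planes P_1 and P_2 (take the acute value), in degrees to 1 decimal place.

cos θ = |n₁·n₂| / (|n₁||n₂|) = |20| / (√10 · √54).
θ = arccos(0.86066) ≈ 30.6°.

30.6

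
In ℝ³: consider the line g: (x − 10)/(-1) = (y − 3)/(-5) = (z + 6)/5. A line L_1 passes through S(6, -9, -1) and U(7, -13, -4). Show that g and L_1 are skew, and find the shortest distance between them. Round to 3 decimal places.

g has direction (-1, -5, 5) through (10, 3, -6).
A direction vector for L_1 is U − S = (1, -4, -3).
Common perpendicular direction n = (-1, -5, 5) × (1, -4, -3) = (35, 2, 9).
With w = (6, -9, -1) − (10, 3, -6) = (-4, -12, 5), w · n = -119.
Since n ≠ 0 the lines are not parallel, and w · n = -119 ≠ 0 so they do not intersect; hence they are skew.
Distance = |w · n| / |n| = |-119| / √1310 ≈ 3.288.

3.288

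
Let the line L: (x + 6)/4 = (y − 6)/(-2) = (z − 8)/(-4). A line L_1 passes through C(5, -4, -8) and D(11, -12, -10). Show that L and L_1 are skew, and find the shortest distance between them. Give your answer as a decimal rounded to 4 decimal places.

L has direction (4, -2, -4) through (-6, 6, 8).
A direction vector for L_1 is D − C = (6, -8, -2).
Common perpendicular direction n = (4, -2, -4) × (6, -8, -2) = (-28, -16, -20).
With w = (5, -4, -8) − (-6, 6, 8) = (11, -10, -16), w · n = 172.
Since n ≠ 0 the lines are not parallel, and w · n = 172 ≠ 0 so they do not intersect; hence they are skew.
Distance = |w · n| / |n| = |172| / √1440 ≈ 4.5326.

4.5326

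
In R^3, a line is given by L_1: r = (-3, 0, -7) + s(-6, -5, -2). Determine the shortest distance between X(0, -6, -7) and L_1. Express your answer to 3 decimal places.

6.541

Taking (-3, 0, -7) on L_1 with direction v = (-6, -5, -2): w = X − (-3, 0, -7) = (3, -6, 0), and w × v = (12, 6, -51).
Distance = |w × v| / |v| = √2781 / √65 ≈ 6.541.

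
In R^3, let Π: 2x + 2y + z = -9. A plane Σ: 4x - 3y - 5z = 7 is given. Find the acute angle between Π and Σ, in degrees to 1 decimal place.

cos θ = |n₁·n₂| / (|n₁||n₂|) = |-3| / (√9 · √50).
θ = arccos(0.14142) ≈ 81.9°.

81.9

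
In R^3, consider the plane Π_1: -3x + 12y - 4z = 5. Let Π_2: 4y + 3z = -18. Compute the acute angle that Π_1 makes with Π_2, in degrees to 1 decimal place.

56.4

cos θ = |n₁·n₂| / (|n₁||n₂|) = |36| / (√169 · √25).
θ = arccos(0.55385) ≈ 56.4°.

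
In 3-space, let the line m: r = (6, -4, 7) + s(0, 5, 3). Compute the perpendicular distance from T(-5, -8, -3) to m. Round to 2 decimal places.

Taking (6, -4, 7) on m with direction v = (0, 5, 3): w = T − (6, -4, 7) = (-11, -4, -10), and w × v = (38, 33, -55).
Distance = |w × v| / |v| = √5558 / √34 ≈ 12.79.

12.79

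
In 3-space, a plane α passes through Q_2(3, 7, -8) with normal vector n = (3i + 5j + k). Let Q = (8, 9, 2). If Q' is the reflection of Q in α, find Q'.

(2, -1, 0)

α: n·r = n·Q_2 gives 3x + 5y + z = 36.
λ = (n·Q − d)/|n|² = (71 − 36)/35 = 1.
Reflection = Q − 2λn = (8, 9, 2) − 2·(3, 5, 1) = (2, -1, 0).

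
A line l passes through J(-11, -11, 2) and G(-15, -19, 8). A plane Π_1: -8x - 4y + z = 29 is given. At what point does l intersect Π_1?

(-5, 1, -7)

A direction vector for l is G − J = (-4, -8, 6).
Substitute r = (-11, -11, 2) + t(-4, -8, 6) into the plane: 134 + 70t = 29, so t = -3/2.
Intersection: (-11, -11, 2) + (-3/2)·(-4, -8, 6) = (-5, 1, -7).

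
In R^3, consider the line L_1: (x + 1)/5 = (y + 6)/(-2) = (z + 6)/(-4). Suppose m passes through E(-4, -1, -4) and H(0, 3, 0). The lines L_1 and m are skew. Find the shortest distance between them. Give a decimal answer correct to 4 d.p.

L_1 has direction (5, -2, -4) through (-1, -6, -6).
A direction vector for m is H − E = (4, 4, 4).
Common perpendicular direction n = (5, -2, -4) × (4, 4, 4) = (8, -36, 28).
With w = (-4, -1, -4) − (-1, -6, -6) = (-3, 5, 2), w · n = -148.
Distance = |w · n| / |n| = |-148| / √2144 ≈ 3.1963.

3.1963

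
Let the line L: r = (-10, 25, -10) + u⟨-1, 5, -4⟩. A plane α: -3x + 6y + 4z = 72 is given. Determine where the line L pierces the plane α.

(-6, 5, 6)

Substitute r = (-10, 25, -10) + t(-1, 5, -4) into the plane: 140 + 17t = 72, so t = -4.
Intersection: (-10, 25, -10) + (-4)·(-1, 5, -4) = (-6, 5, 6).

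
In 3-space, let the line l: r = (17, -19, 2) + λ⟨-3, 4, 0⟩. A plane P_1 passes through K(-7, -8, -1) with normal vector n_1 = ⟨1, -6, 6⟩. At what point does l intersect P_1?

P_1: n_1·r = n_1·K gives x - 6y + 6z = 35.
Substitute r = (17, -19, 2) + t(-3, 4, 0) into the plane: 143 + (-27)t = 35, so t = 4.
Intersection: (17, -19, 2) + 4·(-3, 4, 0) = (5, -3, 2).

(5, -3, 2)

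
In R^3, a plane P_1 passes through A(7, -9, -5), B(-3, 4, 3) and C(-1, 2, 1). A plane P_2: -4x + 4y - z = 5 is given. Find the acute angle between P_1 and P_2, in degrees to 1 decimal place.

AB = (-10, 13, 8), AC = (-8, 11, 6); a normal to P_1 is AB × AC = (-10, -4, -6).
Using A: P_1 has equation -10x - 4y - 6z = -4.
cos θ = |n₁·n₂| / (|n₁||n₂|) = |30| / (√152 · √33).
θ = arccos(0.42359) ≈ 64.9°.

64.9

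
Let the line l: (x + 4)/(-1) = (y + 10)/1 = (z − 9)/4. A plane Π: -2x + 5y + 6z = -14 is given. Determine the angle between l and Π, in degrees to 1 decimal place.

l has direction (-1, 1, 4) through (-4, -10, 9).
sin θ = |n·v| / (|n||v|) = |31| / (√65 · √18) = 0.90629.
θ ≈ 65.0°.

65.0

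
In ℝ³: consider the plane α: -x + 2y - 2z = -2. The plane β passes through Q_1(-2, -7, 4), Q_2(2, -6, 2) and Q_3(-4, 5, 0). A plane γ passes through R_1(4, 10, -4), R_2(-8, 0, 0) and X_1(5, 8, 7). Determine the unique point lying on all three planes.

Q_1Q_2 = (4, 1, -2), Q_1Q_3 = (-2, 12, -4); a normal to β is Q_1Q_2 × Q_1Q_3 = (20, 20, 50).
Using Q_1: β has equation 20x + 20y + 50z = 20.
R_1R_2 = (-12, -10, 4), R_1X_1 = (1, -2, 11); a normal to γ is R_1R_2 × R_1X_1 = (-102, 136, 34).
Using R_1: γ has equation -102x + 136y + 34z = 816.
Solving the 3×3 linear system -x + 2y - 2z = -2, 20x + 20y + 50z = 20, -102x + 136y + 34z = 816 (e.g. by elimination or Cramer's rule, determinant = -14960) gives (-8, -1, 4).

(-8, -1, 4)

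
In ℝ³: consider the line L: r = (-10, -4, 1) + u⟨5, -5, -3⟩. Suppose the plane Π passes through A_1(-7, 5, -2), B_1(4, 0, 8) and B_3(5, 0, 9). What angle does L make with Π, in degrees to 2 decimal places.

39.65

A_1B_1 = (11, -5, 10), A_1B_3 = (12, -5, 11); a normal to Π is A_1B_1 × A_1B_3 = (-5, -1, 5).
Using A_1: Π has equation -5x - y + 5z = 20.
sin θ = |n·v| / (|n||v|) = |-35| / (√51 · √59) = 0.63805.
θ ≈ 39.65°.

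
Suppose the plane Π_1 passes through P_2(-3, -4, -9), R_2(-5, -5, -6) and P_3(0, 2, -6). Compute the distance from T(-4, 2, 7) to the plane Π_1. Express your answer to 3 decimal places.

P_2R_2 = (-2, -1, 3), P_2P_3 = (3, 6, 3); a normal to Π_1 is P_2R_2 × P_2P_3 = (-21, 15, -9).
Using P_2: Π_1 has equation -21x + 15y - 9z = 84.
n·T − d = (-21)·(-4) + (15)·(2) + (-9)·(7) − 84 = -33; |n| = √747.
Distance = |-33| / √747 = 33/√747 ≈ 1.207.

1.207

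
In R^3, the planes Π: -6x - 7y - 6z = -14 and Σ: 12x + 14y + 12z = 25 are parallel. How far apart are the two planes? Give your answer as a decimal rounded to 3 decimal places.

Rescale Σ by 1/(-2): -6x - 7y - 6z = -25/2. Then distance = |-14 − (-25/2)| / √121 ≈ 0.136.

0.136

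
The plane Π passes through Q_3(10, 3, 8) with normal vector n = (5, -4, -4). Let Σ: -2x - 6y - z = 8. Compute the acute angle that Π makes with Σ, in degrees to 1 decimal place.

Π: n·r = n·Q_3 gives 5x - 4y - 4z = 6.
cos θ = |n₁·n₂| / (|n₁||n₂|) = |18| / (√57 · √41).
θ = arccos(0.37234) ≈ 68.1°.

68.1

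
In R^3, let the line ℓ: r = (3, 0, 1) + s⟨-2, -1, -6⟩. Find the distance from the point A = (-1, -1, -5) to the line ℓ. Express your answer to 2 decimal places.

1.90

Taking (3, 0, 1) on ℓ with direction v = (-2, -1, -6): w = A − (3, 0, 1) = (-4, -1, -6), and w × v = (0, -12, 2).
Distance = |w × v| / |v| = √148 / √41 ≈ 1.90.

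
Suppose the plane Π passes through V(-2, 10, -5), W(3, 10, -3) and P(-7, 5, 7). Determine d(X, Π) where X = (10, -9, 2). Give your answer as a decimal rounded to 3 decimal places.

17.000

VW = (5, 0, 2), VP = (-5, -5, 12); a normal to Π is VW × VP = (10, -70, -25).
Using V: Π has equation 10x - 70y - 25z = -595.
n·X − d = (10)·(10) + (-70)·(-9) + (-25)·(2) − (-595) = 1275; |n| = √5625.
Distance = |1275| / √5625 = 1275/√5625 ≈ 17.000.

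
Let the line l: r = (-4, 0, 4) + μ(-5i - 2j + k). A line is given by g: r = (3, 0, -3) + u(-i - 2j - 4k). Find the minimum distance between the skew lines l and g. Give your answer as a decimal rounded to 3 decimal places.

Common perpendicular direction n = (-5, -2, 1) × (-1, -2, -4) = (10, -21, 8).
With w = (3, 0, -3) − (-4, 0, 4) = (7, 0, -7), w · n = 14.
Distance = |w · n| / |n| = |14| / √605 ≈ 0.569.

0.569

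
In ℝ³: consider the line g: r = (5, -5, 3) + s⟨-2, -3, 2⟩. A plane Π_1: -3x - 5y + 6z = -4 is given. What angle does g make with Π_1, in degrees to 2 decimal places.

sin θ = |n·v| / (|n||v|) = |33| / (√70 · √17) = 0.95662.
θ ≈ 73.06°.

73.06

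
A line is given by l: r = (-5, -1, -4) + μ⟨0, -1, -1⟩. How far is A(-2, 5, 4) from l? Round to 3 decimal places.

3.317

Taking (-5, -1, -4) on l with direction v = (0, -1, -1): w = A − (-5, -1, -4) = (3, 6, 8), and w × v = (2, 3, -3).
Distance = |w × v| / |v| = √22 / √2 ≈ 3.317.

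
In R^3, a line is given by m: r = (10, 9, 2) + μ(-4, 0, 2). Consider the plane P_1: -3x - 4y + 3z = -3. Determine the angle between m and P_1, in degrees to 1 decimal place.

43.7

sin θ = |n·v| / (|n||v|) = |18| / (√34 · √20) = 0.69027.
θ ≈ 43.7°.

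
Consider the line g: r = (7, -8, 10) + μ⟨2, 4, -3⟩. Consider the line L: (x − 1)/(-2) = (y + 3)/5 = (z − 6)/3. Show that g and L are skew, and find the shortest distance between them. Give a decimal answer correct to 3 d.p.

7.211

L has direction (-2, 5, 3) through (1, -3, 6).
Common perpendicular direction n = (2, 4, -3) × (-2, 5, 3) = (27, 0, 18).
With w = (1, -3, 6) − (7, -8, 10) = (-6, 5, -4), w · n = -234.
Since n ≠ 0 the lines are not parallel, and w · n = -234 ≠ 0 so they do not intersect; hence they are skew.
Distance = |w · n| / |n| = |-234| / √1053 ≈ 7.211.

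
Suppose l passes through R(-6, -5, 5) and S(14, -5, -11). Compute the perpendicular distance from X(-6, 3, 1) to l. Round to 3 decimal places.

A direction vector for l is S − R = (20, 0, -16).
Taking (-6, -5, 5) on l with direction v = (20, 0, -16): w = X − (-6, -5, 5) = (0, 8, -4), and w × v = (-128, -80, -160).
Distance = |w × v| / |v| = √48384 / √656 ≈ 8.588.

8.588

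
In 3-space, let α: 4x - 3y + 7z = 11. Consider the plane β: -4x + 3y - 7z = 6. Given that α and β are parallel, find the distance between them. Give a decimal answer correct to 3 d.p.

1.976

Rescale β by 1/(-1): 4x - 3y + 7z = -6. Then distance = |11 − (-6)| / √74 ≈ 1.976.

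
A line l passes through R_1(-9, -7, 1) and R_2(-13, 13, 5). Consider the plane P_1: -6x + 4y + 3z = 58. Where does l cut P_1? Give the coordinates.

(-10, -2, 2)

A direction vector for l is R_2 − R_1 = (-4, 20, 4).
Substitute r = (-9, -7, 1) + t(-4, 20, 4) into the plane: 29 + 116t = 58, so t = 1/4.
Intersection: (-9, -7, 1) + (1/4)·(-4, 20, 4) = (-10, -2, 2).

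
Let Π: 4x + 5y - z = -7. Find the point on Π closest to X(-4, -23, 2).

Foot = X − λn with λ = (n·X − d)/|n|² = (-133 − (-7))/42 = -3.
Foot = (-4, -23, 2) − (-3)·(4, 5, -1) = (8, -8, -1).

(8, -8, -1)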